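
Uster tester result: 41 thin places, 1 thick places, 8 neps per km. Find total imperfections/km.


Formula: Total = thin places + thick places + neps
Total = 41 + 1 + 8
Total = 50 imperfections/km

50 imperfections/km


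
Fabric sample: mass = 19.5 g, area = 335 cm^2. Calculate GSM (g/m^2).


Formula: GSM = mass_g / area_m2
Step 1: Convert area: 335 cm^2 = 335 / 10000 = 0.0335 m^2
Step 2: GSM = 19.5 g / 0.0335 m^2 = 582.1 g/m^2

582.1 g/m^2


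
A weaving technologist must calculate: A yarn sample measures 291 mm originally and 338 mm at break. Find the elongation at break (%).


Formula: Elongation (%) = ((L_break - L0) / L0) * 100
Step 1: Extension = 338 - 291 = 47 mm
Step 2: Elongation = (47 / 291) * 100
Step 3: Elongation = 0.161512 * 100 = 16.1512% ≈ 16.2%

16.2%


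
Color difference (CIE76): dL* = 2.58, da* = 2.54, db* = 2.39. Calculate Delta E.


Formula: Delta E = sqrt(dL*^2 + da*^2 + db*^2)
Step 1: dL*^2 = 2.58^2 = 6.6564
Step 2: da*^2 = 2.54^2 = 6.4516
Step 3: db*^2 = 2.39^2 = 5.7121
Step 4: Sum = 6.6564 + 6.4516 + 5.7121 = 18.8201
Step 5: Delta E = sqrt(18.8201) = 4.34

4.34 Delta E


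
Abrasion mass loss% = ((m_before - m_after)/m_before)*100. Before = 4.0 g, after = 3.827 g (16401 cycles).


Formula: Mass loss% = ((m_before - m_after) / m_before) * 100
Step 1: Mass loss = 4.0 - 3.827 = 0.173 g
Step 2: Ratio = 0.173 / 4.0 = 0.04325
Step 3: Mass loss% = 0.04325 * 100 = 4.325% ≈ 4.33%

4.33%


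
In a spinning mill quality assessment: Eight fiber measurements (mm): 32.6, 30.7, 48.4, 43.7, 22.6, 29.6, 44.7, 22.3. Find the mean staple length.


Formula: Mean = sum of lengths / count
Sum = 32.6 + 30.7 + 48.4 + 43.7 + 22.6 + 29.6 + 44.7 + 22.3
Sum = 274.6 mm
Mean = 274.6 / 8 = 34.33 mm

34.33 mm


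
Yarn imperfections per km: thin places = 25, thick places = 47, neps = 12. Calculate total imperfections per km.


Formula: Total = thin places + thick places + neps
Total = 25 + 47 + 12
Total = 84 imperfections/km

84 imperfections/km


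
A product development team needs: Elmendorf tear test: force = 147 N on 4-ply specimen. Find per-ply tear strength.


Formula: Per-ply strength = Total force / Number of plies
Per-ply = 147 N / 4
Per-ply = 36.75 N

36.75 N


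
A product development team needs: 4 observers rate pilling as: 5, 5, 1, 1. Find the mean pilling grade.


Formula: Mean = sum / count
Sum = 5 + 5 + 1 + 1 = 12
Mean = 12 / 4 = 3.0

3.0


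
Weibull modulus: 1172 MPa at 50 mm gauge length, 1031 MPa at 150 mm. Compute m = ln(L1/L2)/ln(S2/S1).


Formula: m = ln(L1/L2) / ln(S2/S1)
Step 1: ln(L1/L2) = ln(50/150) = -1.09861
Step 2: S2/S1 = 1031/1172 = 0.87969
Step 3: ln(S2/S1) = ln(0.87969) = -0.12819
Step 4: m = -1.09861 / -0.12819 = 8.57

8.57 (Weibull m)


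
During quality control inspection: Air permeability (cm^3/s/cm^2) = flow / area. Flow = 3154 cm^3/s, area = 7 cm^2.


Formula: Air Permeability = Airflow / Test Area
AP = 3154 cm^3/s / 7 cm^2
AP = 450.6 cm^3/s/cm^2

450.6 cm^3/s/cm^2


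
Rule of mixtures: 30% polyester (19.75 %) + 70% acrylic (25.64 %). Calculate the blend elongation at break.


Formula: Blend property = (fraction_A * property_A) + (fraction_B * property_B)
Step 1: Contribution A = 30/100 * 19.75 % = 5.925 %
Step 2: Contribution B = 70/100 * 25.64 % = 17.948 %
Step 3: Blend elongation at break = 5.925 + 17.948 = 23.873 %

23.873 %


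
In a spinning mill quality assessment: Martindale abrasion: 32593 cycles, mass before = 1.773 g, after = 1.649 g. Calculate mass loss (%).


Formula: Mass loss% = ((m_before - m_after) / m_before) * 100
Step 1: Mass loss = 1.773 - 1.649 = 0.124 g
Step 2: Ratio = 0.124 / 1.773 = 0.069938
Step 3: Mass loss% = 0.069938 * 100 = 6.9938% ≈ 6.99%

6.99%


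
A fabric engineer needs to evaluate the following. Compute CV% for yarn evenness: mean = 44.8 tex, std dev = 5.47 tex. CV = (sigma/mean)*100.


Formula: CV% = (standard deviation / mean) * 100
Step 1: Ratio = 5.47 / 44.8 = 0.122098
Step 2: CV% = 0.122098 * 100 = 12.2098% ≈ 12.2%

12.2%


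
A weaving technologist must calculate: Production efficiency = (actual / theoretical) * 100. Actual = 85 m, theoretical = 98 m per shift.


Formula: Efficiency% = (Actual output / Theoretical output) * 100
Efficiency% = (85 / 98) * 100
Efficiency% = 0.867347 * 100 = 86.7347% ≈ 86.7%

86.7%


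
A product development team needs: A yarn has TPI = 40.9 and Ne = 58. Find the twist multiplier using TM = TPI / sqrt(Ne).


Formula: TM = TPI / sqrt(Ne)
Step 1: sqrt(Ne) = sqrt(58) = 7.6158
Step 2: TM = 40.9 / 7.6158 = 5.37

5.37 TM


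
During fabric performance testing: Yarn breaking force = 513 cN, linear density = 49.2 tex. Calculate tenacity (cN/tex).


Formula: Tenacity = Breaking force / Linear density
Tenacity = 513 cN / 49.2 tex
Tenacity = 10.43 cN/tex

10.43 cN/tex


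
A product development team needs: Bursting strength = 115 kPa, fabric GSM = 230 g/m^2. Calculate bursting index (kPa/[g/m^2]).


Formula: Bursting Index = Bursting Strength / Fabric GSM
BI = 115 kPa / 230 g/m^2
BI = 0.500 kPa/(g/m^2)

0.500 kPa/(g/m^2)


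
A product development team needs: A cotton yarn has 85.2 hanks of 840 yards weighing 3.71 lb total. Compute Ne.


Formula: Ne = hanks / mass_lb
Substituting: Ne = 85.2 / 3.71
Ne = 23.0

23.0 Ne


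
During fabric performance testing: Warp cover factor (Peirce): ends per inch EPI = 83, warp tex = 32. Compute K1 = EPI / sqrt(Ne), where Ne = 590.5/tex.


Formula: K1 = EPI / sqrt(Ne), with Ne = 590.5 / tex_warp
Step 1: Ne = 590.5 / 32 = 18.453
Step 2: sqrt(Ne) = sqrt(18.453) = 4.2957
Step 3: K1 = 83 / 4.2957 = 19.3

19.3


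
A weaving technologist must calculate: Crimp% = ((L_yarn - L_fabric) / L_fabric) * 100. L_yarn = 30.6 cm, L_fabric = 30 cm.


Formula: Crimp% = ((L_yarn - L_fabric) / L_fabric) * 100
Step 1: Extension = 30.6 - 30 = 0.6 cm
Step 2: Crimp% = (0.6 / 30) * 100
Step 3: Crimp% = 0.02 * 100 = 2.0%

2.0%


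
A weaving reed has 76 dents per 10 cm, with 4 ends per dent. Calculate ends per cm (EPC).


Formula: EPC = (dents per 10 cm * ends per dent) / 10
Step 1: Total ends per 10 cm = 76 * 4 = 304
Step 2: EPC = 304 / 10 = 30.4 ends/cm

30.4 ends/cm


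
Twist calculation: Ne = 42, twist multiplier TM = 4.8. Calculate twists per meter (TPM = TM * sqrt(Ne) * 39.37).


Formula: TPM = TM * sqrt(Ne) * 39.37
Step 1: sqrt(Ne) = sqrt(42) = 6.4807
Step 2: TM * sqrt(Ne) = 4.8 * 6.4807 = 31.1074
Step 3: TPM = 31.1074 * 39.37 = 1225 twists/m

1225 twists/m


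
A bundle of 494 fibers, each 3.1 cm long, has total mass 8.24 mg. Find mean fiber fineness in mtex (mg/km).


Formula: fineness (mtex) = mass (mg) / total length (km) = (mass_mg / total_length_m) * 1000
Step 1: Convert fiber length: 3.1 cm = 0.031 m
Step 2: Total fiber length = 494 * 0.031 = 15.314 m
Step 3: Linear density = 8.24 mg / 15.314 m = 0.5381 mg/m
Step 4: fineness = 0.5381 * 1000 = 538.1 mtex

538.1 mtex


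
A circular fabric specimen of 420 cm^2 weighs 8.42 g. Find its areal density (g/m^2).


Formula: GSM = mass_g / area_m2
Step 1: Convert area: 420 cm^2 = 420 / 10000 = 0.042 m^2
Step 2: GSM = 8.42 g / 0.042 m^2 = 200.5 g/m^2

200.5 g/m^2


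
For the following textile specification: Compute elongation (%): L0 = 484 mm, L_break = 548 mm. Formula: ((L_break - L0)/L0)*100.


Formula: Elongation (%) = ((L_break - L0) / L0) * 100
Step 1: Extension = 548 - 484 = 64 mm
Step 2: Elongation = (64 / 484) * 100
Step 3: Elongation = 0.132231 * 100 = 13.2231% ≈ 13.2%

13.2%


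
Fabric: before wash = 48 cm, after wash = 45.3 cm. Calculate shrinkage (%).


Formula: Shrinkage% = ((L_before - L_after) / L_before) * 100
Step 1: Shrinkage = 48 - 45.3 = 2.7 cm
Step 2: Shrinkage% = (2.7 / 48) * 100
Step 3: Shrinkage% = 0.05625 * 100 = 5.625% ≈ 5.6%

5.6%


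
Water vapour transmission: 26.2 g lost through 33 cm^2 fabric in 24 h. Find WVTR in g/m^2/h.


Formula: WVTR = mass_loss / (area * time)
Step 1: Convert area: 33 cm^2 = 0.0033 m^2
Step 2: WVTR = 26.2 g / (0.0033 m^2 * 24 h)
Step 3: WVTR = 26.2 / 0.0792 = 330.8 g/m^2/h

330.8 g/m^2/h


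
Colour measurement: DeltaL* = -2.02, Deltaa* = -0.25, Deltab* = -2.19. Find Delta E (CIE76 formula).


Formula: Delta E = sqrt(dL*^2 + da*^2 + db*^2)
Step 1: dL*^2 = (-2.02)^2 = 4.0804
Step 2: da*^2 = (-0.25)^2 = 0.0625
Step 3: db*^2 = (-2.19)^2 = 4.7961
Step 4: Sum = 4.0804 + 0.0625 + 4.7961 = 8.939
Step 5: Delta E = sqrt(8.939) = 2.99

2.99 Delta E


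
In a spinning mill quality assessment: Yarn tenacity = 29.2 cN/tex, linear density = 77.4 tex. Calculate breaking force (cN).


Formula: Breaking force = Tenacity * Linear density
F = 29.2 cN/tex * 77.4 tex
F = 2260.08 cN

2260.08 cN


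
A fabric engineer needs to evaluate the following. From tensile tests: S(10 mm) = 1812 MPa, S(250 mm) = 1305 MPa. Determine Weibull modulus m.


Formula: m = ln(L1/L2) / ln(S2/S1)
Step 1: ln(L1/L2) = ln(10/250) = -3.21888
Step 2: S2/S1 = 1305/1812 = 0.7202
Step 3: ln(S2/S1) = ln(0.7202) = -0.32823
Step 4: m = -3.21888 / -0.32823 = 9.81

9.81 (Weibull m)


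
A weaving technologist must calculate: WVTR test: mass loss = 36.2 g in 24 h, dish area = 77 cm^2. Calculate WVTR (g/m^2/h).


Formula: WVTR = mass_loss / (area * time)
Step 1: Convert area: 77 cm^2 = 0.0077 m^2
Step 2: WVTR = 36.2 g / (0.0077 m^2 * 24 h)
Step 3: WVTR = 36.2 / 0.1848 = 195.9 g/m^2/h

195.9 g/m^2/h


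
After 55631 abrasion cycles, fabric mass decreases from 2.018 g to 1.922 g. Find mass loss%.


Formula: Mass loss% = ((m_before - m_after) / m_before) * 100
Step 1: Mass loss = 2.018 - 1.922 = 0.096 g
Step 2: Ratio = 0.096 / 2.018 = 0.0475719
Step 3: Mass loss% = 0.0475719 * 100 = 4.75719% ≈ 4.76%

4.76%


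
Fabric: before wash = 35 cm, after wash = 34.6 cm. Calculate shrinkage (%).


Formula: Shrinkage% = ((L_before - L_after) / L_before) * 100
Step 1: Shrinkage = 35 - 34.6 = 0.4 cm
Step 2: Shrinkage% = (0.4 / 35) * 100
Step 3: Shrinkage% = 0.011429 * 100 = 1.1429% ≈ 1.1%

1.1%


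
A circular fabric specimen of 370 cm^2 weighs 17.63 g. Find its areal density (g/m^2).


Formula: GSM = mass_g / area_m2
Step 1: Convert area: 370 cm^2 = 370 / 10000 = 0.037 m^2
Step 2: GSM = 17.63 g / 0.037 m^2 = 476.5 g/m^2

476.5 g/m^2


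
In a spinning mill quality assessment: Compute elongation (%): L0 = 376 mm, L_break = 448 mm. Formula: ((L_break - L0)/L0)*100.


Formula: Elongation (%) = ((L_break - L0) / L0) * 100
Step 1: Extension = 448 - 376 = 72 mm
Step 2: Elongation = (72 / 376) * 100
Step 3: Elongation = 0.191489 * 100 = 19.1489% ≈ 19.1%

19.1%


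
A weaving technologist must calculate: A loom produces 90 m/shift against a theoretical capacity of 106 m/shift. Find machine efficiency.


Formula: Efficiency% = (Actual output / Theoretical output) * 100
Efficiency% = (90 / 106) * 100
Efficiency% = 0.849057 * 100 = 84.9057% ≈ 84.9%

84.9%


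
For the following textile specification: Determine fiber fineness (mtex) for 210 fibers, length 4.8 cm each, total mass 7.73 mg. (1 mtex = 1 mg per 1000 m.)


Formula: fineness (mtex) = mass (mg) / total length (km) = (mass_mg / total_length_m) * 1000
Step 1: Convert fiber length: 4.8 cm = 0.048 m
Step 2: Total fiber length = 210 * 0.048 = 10.08 m
Step 3: Linear density = 7.73 mg / 10.08 m = 0.7669 mg/m
Step 4: fineness = 0.7669 * 1000 = 766.9 mtex

766.9 mtex


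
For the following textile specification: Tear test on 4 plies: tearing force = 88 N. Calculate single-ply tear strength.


Formula: Per-ply strength = Total force / Number of plies
Per-ply = 88 N / 4
Per-ply = 22 N

22 N


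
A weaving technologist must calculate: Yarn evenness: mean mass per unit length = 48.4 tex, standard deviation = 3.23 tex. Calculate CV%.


Formula: CV% = (standard deviation / mean) * 100
Step 1: Ratio = 3.23 / 48.4 = 0.066736
Step 2: CV% = 0.066736 * 100 = 6.6736% ≈ 6.7%

6.7%


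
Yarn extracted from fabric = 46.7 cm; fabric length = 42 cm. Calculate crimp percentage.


Formula: Crimp% = ((L_yarn - L_fabric) / L_fabric) * 100
Step 1: Extension = 46.7 - 42 = 4.7 cm
Step 2: Crimp% = (4.7 / 42) * 100
Step 3: Crimp% = 0.111905 * 100 = 11.1905% ≈ 11.2%

11.2%


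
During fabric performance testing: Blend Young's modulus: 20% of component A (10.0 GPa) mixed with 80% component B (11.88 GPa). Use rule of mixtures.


Formula: Blend property = (fraction_A * property_A) + (fraction_B * property_B)
Step 1: Contribution A = 20/100 * 10.0 GPa = 2.0 GPa
Step 2: Contribution B = 80/100 * 11.88 GPa = 9.504 GPa
Step 3: Blend Young's modulus = 2.0 + 9.504 = 11.504 GPa

11.504 GPa


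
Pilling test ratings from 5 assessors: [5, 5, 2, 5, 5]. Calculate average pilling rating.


Formula: Mean = sum / count
Sum = 5 + 5 + 2 + 5 + 5 = 22
Mean = 22 / 5 = 4.4

4.4


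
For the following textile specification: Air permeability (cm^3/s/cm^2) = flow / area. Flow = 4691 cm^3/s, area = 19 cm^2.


Formula: Air Permeability = Airflow / Test Area
AP = 4691 cm^3/s / 19 cm^2
AP = 246.9 cm^3/s/cm^2

246.9 cm^3/s/cm^2


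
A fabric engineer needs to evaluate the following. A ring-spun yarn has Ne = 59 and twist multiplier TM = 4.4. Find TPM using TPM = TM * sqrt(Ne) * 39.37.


Formula: TPM = TM * sqrt(Ne) * 39.37
Step 1: sqrt(Ne) = sqrt(59) = 7.6811
Step 2: TM * sqrt(Ne) = 4.4 * 7.6811 = 33.7968
Step 3: TPM = 33.7968 * 39.37 = 1331 twists/m

1331 twists/m


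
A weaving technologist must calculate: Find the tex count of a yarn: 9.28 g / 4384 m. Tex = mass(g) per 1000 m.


Formula: Tex = (mass_g / length_m) * 1000
Substituting: Tex = (9.28 / 4384) * 1000
Intermediate: 9.28 / 4384 = 0.00211679 g/m
Tex = 0.00211679 * 1000 = 2.12 tex

2.12 tex


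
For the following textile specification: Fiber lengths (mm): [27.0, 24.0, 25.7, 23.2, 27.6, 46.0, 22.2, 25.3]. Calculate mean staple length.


Formula: Mean = sum of lengths / count
Sum = 27.0 + 24.0 + 25.7 + 23.2 + 27.6 + 46.0 + 22.2 + 25.3
Sum = 221.0 mm
Mean = 221.0 / 8 = 27.63 mm

27.63 mm


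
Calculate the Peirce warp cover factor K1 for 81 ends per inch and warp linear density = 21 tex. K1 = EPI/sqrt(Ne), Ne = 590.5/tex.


Formula: K1 = EPI / sqrt(Ne), with Ne = 590.5 / tex_warp
Step 1: Ne = 590.5 / 21 = 28.119
Step 2: sqrt(Ne) = sqrt(28.119) = 5.3027
Step 3: K1 = 81 / 5.3027 = 15.3

15.3


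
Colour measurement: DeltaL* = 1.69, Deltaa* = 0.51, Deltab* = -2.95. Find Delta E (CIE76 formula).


Formula: Delta E = sqrt(dL*^2 + da*^2 + db*^2)
Step 1: dL*^2 = 1.69^2 = 2.8561
Step 2: da*^2 = 0.51^2 = 0.2601
Step 3: db*^2 = (-2.95)^2 = 8.7025
Step 4: Sum = 2.8561 + 0.2601 + 8.7025 = 11.8187
Step 5: Delta E = sqrt(11.8187) = 3.44

3.44 Delta E


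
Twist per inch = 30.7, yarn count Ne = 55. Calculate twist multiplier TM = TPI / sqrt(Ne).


Formula: TM = TPI / sqrt(Ne)
Step 1: sqrt(Ne) = sqrt(55) = 7.4162
Step 2: TM = 30.7 / 7.4162 = 4.14

4.14 TM


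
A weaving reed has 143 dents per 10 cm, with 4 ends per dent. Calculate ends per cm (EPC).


Formula: EPC = (dents per 10 cm * ends per dent) / 10
Step 1: Total ends per 10 cm = 143 * 4 = 572
Step 2: EPC = 572 / 10 = 57.2 ends/cm

57.2 ends/cm


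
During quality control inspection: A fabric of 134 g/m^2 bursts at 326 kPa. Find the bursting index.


Formula: Bursting Index = Bursting Strength / Fabric GSM
BI = 326 kPa / 134 g/m^2
BI = 2.433 kPa/(g/m^2)

2.433 kPa/(g/m^2)


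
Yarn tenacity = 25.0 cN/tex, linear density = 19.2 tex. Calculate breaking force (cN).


Formula: Breaking force = Tenacity * Linear density
F = 25.0 cN/tex * 19.2 tex
F = 480.00 cN

480.00 cN


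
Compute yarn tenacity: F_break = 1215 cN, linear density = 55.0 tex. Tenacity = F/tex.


Formula: Tenacity = Breaking force / Linear density
Tenacity = 1215 cN / 55.0 tex
Tenacity = 22.09 cN/tex

22.09 cN/tex


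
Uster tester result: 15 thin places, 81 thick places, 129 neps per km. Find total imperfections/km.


Formula: Total = thin places + thick places + neps
Total = 15 + 81 + 129
Total = 225 imperfections/km

225 imperfections/km


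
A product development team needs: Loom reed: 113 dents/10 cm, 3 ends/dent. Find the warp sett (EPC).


Formula: EPC = (dents per 10 cm * ends per dent) / 10
Step 1: Total ends per 10 cm = 113 * 3 = 339
Step 2: EPC = 339 / 10 = 33.9 ends/cm

33.9 ends/cm


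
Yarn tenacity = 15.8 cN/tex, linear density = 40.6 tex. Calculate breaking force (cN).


Formula: Breaking force = Tenacity * Linear density
F = 15.8 cN/tex * 40.6 tex
F = 641.48 cN

641.48 cN


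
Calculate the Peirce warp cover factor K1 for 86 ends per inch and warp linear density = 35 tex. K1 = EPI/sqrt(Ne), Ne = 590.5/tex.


Formula: K1 = EPI / sqrt(Ne), with Ne = 590.5 / tex_warp
Step 1: Ne = 590.5 / 35 = 16.871
Step 2: sqrt(Ne) = sqrt(16.871) = 4.1074
Step 3: K1 = 86 / 4.1074 = 20.9

20.9


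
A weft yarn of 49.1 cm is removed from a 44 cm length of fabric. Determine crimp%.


Formula: Crimp% = ((L_yarn - L_fabric) / L_fabric) * 100
Step 1: Extension = 49.1 - 44 = 5.1 cm
Step 2: Crimp% = (5.1 / 44) * 100
Step 3: Crimp% = 0.115909 * 100 = 11.5909% ≈ 11.6%

11.6%


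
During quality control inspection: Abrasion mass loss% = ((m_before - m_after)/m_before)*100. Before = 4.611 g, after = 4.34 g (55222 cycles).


Formula: Mass loss% = ((m_before - m_after) / m_before) * 100
Step 1: Mass loss = 4.611 - 4.34 = 0.271 g
Step 2: Ratio = 0.271 / 4.611 = 0.0587725
Step 3: Mass loss% = 0.0587725 * 100 = 5.87725% ≈ 5.88%

5.88%


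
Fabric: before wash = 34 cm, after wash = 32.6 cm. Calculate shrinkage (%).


Formula: Shrinkage% = ((L_before - L_after) / L_before) * 100
Step 1: Shrinkage = 34 - 32.6 = 1.4 cm
Step 2: Shrinkage% = (1.4 / 34) * 100
Step 3: Shrinkage% = 0.041176 * 100 = 4.1176% ≈ 4.1%

4.1%


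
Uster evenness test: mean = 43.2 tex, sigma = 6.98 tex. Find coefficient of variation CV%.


Formula: CV% = (standard deviation / mean) * 100
Step 1: Ratio = 6.98 / 43.2 = 0.161574
Step 2: CV% = 0.161574 * 100 = 16.1574% ≈ 16.2%

16.2%


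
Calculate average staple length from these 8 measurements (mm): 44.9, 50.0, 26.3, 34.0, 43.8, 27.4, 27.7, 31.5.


Formula: Mean = sum of lengths / count
Sum = 44.9 + 50.0 + 26.3 + 34.0 + 43.8 + 27.4 + 27.7 + 31.5
Sum = 285.6 mm
Mean = 285.6 / 8 = 35.70 mm

35.70 mm


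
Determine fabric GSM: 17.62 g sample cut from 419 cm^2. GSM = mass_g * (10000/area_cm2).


Formula: GSM = mass_g / area_m2
Step 1: Convert area: 419 cm^2 = 419 / 10000 = 0.0419 m^2
Step 2: GSM = 17.62 g / 0.0419 m^2 = 420.5 g/m^2

420.5 g/m^2


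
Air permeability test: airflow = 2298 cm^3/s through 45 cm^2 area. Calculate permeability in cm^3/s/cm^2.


Formula: Air Permeability = Airflow / Test Area
AP = 2298 cm^3/s / 45 cm^2
AP = 51.1 cm^3/s/cm^2

51.1 cm^3/s/cm^2


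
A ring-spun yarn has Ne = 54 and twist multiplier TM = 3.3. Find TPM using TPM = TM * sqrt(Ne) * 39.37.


Formula: TPM = TM * sqrt(Ne) * 39.37
Step 1: sqrt(Ne) = sqrt(54) = 7.3485
Step 2: TM * sqrt(Ne) = 3.3 * 7.3485 = 24.2501
Step 3: TPM = 24.2501 * 39.37 = 955 twists/m

955 twists/m


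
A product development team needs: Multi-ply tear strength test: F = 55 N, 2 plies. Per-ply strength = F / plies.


Formula: Per-ply strength = Total force / Number of plies
Per-ply = 55 N / 2
Per-ply = 27.5 N

27.5 N


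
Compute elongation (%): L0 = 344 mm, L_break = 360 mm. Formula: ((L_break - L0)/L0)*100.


Formula: Elongation (%) = ((L_break - L0) / L0) * 100
Step 1: Extension = 360 - 344 = 16 mm
Step 2: Elongation = (16 / 344) * 100
Step 3: Elongation = 0.046512 * 100 = 4.6512% ≈ 4.7%

4.7%


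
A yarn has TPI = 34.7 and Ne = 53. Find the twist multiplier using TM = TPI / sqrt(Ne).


Formula: TM = TPI / sqrt(Ne)
Step 1: sqrt(Ne) = sqrt(53) = 7.2801
Step 2: TM = 34.7 / 7.2801 = 4.77

4.77 TM


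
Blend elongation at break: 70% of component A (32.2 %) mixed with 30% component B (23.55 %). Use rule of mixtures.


Formula: Blend property = (fraction_A * property_A) + (fraction_B * property_B)
Step 1: Contribution A = 70/100 * 32.2 % = 22.54 %
Step 2: Contribution B = 30/100 * 23.55 % = 7.065 %
Step 3: Blend elongation at break = 22.54 + 7.065 = 29.605 %

29.605 %


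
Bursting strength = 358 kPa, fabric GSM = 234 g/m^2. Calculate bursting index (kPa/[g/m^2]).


Formula: Bursting Index = Bursting Strength / Fabric GSM
BI = 358 kPa / 234 g/m^2
BI = 1.530 kPa/(g/m^2)

1.530 kPa/(g/m^2)


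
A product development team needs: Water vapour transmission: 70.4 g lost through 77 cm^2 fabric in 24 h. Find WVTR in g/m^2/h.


Formula: WVTR = mass_loss / (area * time)
Step 1: Convert area: 77 cm^2 = 0.0077 m^2
Step 2: WVTR = 70.4 g / (0.0077 m^2 * 24 h)
Step 3: WVTR = 70.4 / 0.1848 = 381.0 g/m^2/h

381.0 g/m^2/h


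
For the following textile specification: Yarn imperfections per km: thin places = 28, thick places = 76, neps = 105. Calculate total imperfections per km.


Formula: Total = thin places + thick places + neps
Total = 28 + 76 + 105
Total = 209 imperfections/km

209 imperfections/km


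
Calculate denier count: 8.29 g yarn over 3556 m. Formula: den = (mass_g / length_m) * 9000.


Formula: den = (mass_g / length_m) * 9000
Substituting: den = (8.29 / 3556) * 9000
Intermediate: 8.29 / 3556 = 0.00233127 g/m
den = 0.00233127 * 9000 = 21.0 denier

21.0 denier


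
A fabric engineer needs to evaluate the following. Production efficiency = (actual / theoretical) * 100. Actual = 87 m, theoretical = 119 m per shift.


Formula: Efficiency% = (Actual output / Theoretical output) * 100
Efficiency% = (87 / 119) * 100
Efficiency% = 0.731092 * 100 = 73.1092% ≈ 73.1%

73.1%


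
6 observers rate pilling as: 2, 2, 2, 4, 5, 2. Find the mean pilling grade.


Formula: Mean = sum / count
Sum = 2 + 2 + 2 + 4 + 5 + 2 = 17
Mean = 17 / 6 = 2.8

2.8


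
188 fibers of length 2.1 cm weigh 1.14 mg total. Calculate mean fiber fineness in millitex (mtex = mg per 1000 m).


Formula: fineness (mtex) = mass (mg) / total length (km) = (mass_mg / total_length_m) * 1000
Step 1: Convert fiber length: 2.1 cm = 0.021 m
Step 2: Total fiber length = 188 * 0.021 = 3.948 m
Step 3: Linear density = 1.14 mg / 3.948 m = 0.2888 mg/m
Step 4: fineness = 0.2888 * 1000 = 288.8 mtex

288.8 mtex


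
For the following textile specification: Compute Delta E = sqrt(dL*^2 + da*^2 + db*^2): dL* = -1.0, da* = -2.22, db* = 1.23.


Formula: Delta E = sqrt(dL*^2 + da*^2 + db*^2)
Step 1: dL*^2 = (-1.0)^2 = 1.0
Step 2: da*^2 = (-2.22)^2 = 4.9284
Step 3: db*^2 = 1.23^2 = 1.5129
Step 4: Sum = 1.0 + 4.9284 + 1.5129 = 7.4413
Step 5: Delta E = sqrt(7.4413) = 2.73

2.73 Delta E


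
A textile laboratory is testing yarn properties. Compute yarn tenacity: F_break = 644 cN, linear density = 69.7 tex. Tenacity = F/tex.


Formula: Tenacity = Breaking force / Linear density
Tenacity = 644 cN / 69.7 tex
Tenacity = 9.24 cN/tex

9.24 cN/tex


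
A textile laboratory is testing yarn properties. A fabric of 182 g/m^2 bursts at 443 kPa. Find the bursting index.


Formula: Bursting Index = Bursting Strength / Fabric GSM
BI = 443 kPa / 182 g/m^2
BI = 2.434 kPa/(g/m^2)

2.434 kPa/(g/m^2)


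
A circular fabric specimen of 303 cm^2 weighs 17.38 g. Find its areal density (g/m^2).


Formula: GSM = mass_g / area_m2
Step 1: Convert area: 303 cm^2 = 303 / 10000 = 0.0303 m^2
Step 2: GSM = 17.38 g / 0.0303 m^2 = 573.6 g/m^2

573.6 g/m^2


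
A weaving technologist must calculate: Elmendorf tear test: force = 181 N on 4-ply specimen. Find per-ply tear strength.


Formula: Per-ply strength = Total force / Number of plies
Per-ply = 181 N / 4
Per-ply = 45.25 N

45.25 N


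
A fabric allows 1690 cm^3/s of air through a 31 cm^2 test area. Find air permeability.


Formula: Air Permeability = Airflow / Test Area
AP = 1690 cm^3/s / 31 cm^2
AP = 54.5 cm^3/s/cm^2

54.5 cm^3/s/cm^2


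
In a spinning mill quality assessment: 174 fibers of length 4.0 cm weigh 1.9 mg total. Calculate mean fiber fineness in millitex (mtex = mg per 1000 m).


Formula: fineness (mtex) = mass (mg) / total length (km) = (mass_mg / total_length_m) * 1000
Step 1: Convert fiber length: 4.0 cm = 0.04 m
Step 2: Total fiber length = 174 * 0.04 = 6.96 m
Step 3: Linear density = 1.9 mg / 6.96 m = 0.2730 mg/m
Step 4: fineness = 0.2730 * 1000 = 273.0 mtex

273.0 mtex


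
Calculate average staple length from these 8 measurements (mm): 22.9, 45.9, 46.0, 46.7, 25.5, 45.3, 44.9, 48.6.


Formula: Mean = sum of lengths / count
Sum = 22.9 + 45.9 + 46.0 + 46.7 + 25.5 + 45.3 + 44.9 + 48.6
Sum = 325.8 mm
Mean = 325.8 / 8 = 40.73 mm

40.73 mm


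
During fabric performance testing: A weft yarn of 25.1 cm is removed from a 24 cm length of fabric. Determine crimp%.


Formula: Crimp% = ((L_yarn - L_fabric) / L_fabric) * 100
Step 1: Extension = 25.1 - 24 = 1.1 cm
Step 2: Crimp% = (1.1 / 24) * 100
Step 3: Crimp% = 0.045833 * 100 = 4.5833% ≈ 4.6%

4.6%


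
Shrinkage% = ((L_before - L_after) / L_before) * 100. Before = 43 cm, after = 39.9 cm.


Formula: Shrinkage% = ((L_before - L_after) / L_before) * 100
Step 1: Shrinkage = 43 - 39.9 = 3.1 cm
Step 2: Shrinkage% = (3.1 / 43) * 100
Step 3: Shrinkage% = 0.072093 * 100 = 7.2093% ≈ 7.2%

7.2%


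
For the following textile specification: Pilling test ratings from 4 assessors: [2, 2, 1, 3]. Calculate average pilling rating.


Formula: Mean = sum / count
Sum = 2 + 2 + 1 + 3 = 8
Mean = 8 / 4 = 2.0

2.0


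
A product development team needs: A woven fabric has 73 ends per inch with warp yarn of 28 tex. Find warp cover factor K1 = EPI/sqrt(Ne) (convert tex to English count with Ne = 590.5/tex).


Formula: K1 = EPI / sqrt(Ne), with Ne = 590.5 / tex_warp
Step 1: Ne = 590.5 / 28 = 21.089
Step 2: sqrt(Ne) = sqrt(21.089) = 4.5923
Step 3: K1 = 73 / 4.5923 = 15.9

15.9


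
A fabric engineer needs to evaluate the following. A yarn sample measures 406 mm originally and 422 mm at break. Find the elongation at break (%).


Formula: Elongation (%) = ((L_break - L0) / L0) * 100
Step 1: Extension = 422 - 406 = 16 mm
Step 2: Elongation = (16 / 406) * 100
Step 3: Elongation = 0.039409 * 100 = 3.9409% ≈ 3.9%

3.9%


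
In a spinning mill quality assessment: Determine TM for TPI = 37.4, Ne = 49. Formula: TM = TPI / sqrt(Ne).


Formula: TM = TPI / sqrt(Ne)
Step 1: sqrt(Ne) = sqrt(49) = 7
Step 2: TM = 37.4 / 7 = 5.34

5.34 TM


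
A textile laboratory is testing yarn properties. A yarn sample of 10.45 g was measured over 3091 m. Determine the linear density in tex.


Formula: Tex = (mass_g / length_m) * 1000
Substituting: Tex = (10.45 / 3091) * 1000
Intermediate: 10.45 / 3091 = 0.00338078 g/m
Tex = 0.00338078 * 1000 = 3.38 tex

3.38 tex


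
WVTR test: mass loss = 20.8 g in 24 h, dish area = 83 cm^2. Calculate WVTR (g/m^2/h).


Formula: WVTR = mass_loss / (area * time)
Step 1: Convert area: 83 cm^2 = 0.0083 m^2
Step 2: WVTR = 20.8 g / (0.0083 m^2 * 24 h)
Step 3: WVTR = 20.8 / 0.1992 = 104.4 g/m^2/h

104.4 g/m^2/h


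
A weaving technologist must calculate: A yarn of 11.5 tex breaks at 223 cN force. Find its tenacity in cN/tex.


Formula: Tenacity = Breaking force / Linear density
Tenacity = 223 cN / 11.5 tex
Tenacity = 19.39 cN/tex

19.39 cN/tex


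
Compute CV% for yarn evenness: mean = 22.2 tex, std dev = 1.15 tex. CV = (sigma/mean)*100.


Formula: CV% = (standard deviation / mean) * 100
Step 1: Ratio = 1.15 / 22.2 = 0.051802
Step 2: CV% = 0.051802 * 100 = 5.1802% ≈ 5.2%

5.2%


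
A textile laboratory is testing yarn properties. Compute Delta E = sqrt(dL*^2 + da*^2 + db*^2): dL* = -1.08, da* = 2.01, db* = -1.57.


Formula: Delta E = sqrt(dL*^2 + da*^2 + db*^2)
Step 1: dL*^2 = (-1.08)^2 = 1.1664
Step 2: da*^2 = 2.01^2 = 4.0401
Step 3: db*^2 = (-1.57)^2 = 2.4649
Step 4: Sum = 1.1664 + 4.0401 + 2.4649 = 7.6714
Step 5: Delta E = sqrt(7.6714) = 2.77

2.77 Delta E


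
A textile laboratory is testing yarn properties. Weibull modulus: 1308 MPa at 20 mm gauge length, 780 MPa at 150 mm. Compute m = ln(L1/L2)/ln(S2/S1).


Formula: m = ln(L1/L2) / ln(S2/S1)
Step 1: ln(L1/L2) = ln(20/150) = -2.01490
Step 2: S2/S1 = 780/1308 = 0.59633
Step 3: ln(S2/S1) = ln(0.59633) = -0.51696
Step 4: m = -2.01490 / -0.51696 = 3.90

3.90 (Weibull m)


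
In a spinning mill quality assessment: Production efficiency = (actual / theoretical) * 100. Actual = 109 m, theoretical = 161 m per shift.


Formula: Efficiency% = (Actual output / Theoretical output) * 100
Efficiency% = (109 / 161) * 100
Efficiency% = 0.677019 * 100 = 67.7019% ≈ 67.7%

67.7%


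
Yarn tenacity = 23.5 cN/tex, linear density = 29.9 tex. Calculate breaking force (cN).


Formula: Breaking force = Tenacity * Linear density
F = 23.5 cN/tex * 29.9 tex
F = 702.65 cN

702.65 cN


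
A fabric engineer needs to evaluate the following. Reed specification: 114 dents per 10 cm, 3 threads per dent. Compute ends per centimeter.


Formula: EPC = (dents per 10 cm * ends per dent) / 10
Step 1: Total ends per 10 cm = 114 * 3 = 342
Step 2: EPC = 342 / 10 = 34.2 ends/cm

34.2 ends/cm


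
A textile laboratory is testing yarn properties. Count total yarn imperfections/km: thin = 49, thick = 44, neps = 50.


Formula: Total = thin places + thick places + neps
Total = 49 + 44 + 50
Total = 143 imperfections/km

143 imperfections/km


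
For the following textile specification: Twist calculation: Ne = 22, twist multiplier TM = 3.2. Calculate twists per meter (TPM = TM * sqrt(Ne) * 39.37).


Formula: TPM = TM * sqrt(Ne) * 39.37
Step 1: sqrt(Ne) = sqrt(22) = 4.6904
Step 2: TM * sqrt(Ne) = 3.2 * 4.6904 = 15.0093
Step 3: TPM = 15.0093 * 39.37 = 591 twists/m

591 twists/m


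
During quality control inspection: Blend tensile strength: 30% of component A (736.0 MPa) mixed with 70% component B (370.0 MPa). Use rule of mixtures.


Formula: Blend property = (fraction_A * property_A) + (fraction_B * property_B)
Step 1: Contribution A = 30/100 * 736.0 MPa = 220.8 MPa
Step 2: Contribution B = 70/100 * 370.0 MPa = 259.0 MPa
Step 3: Blend tensile strength = 220.8 + 259.0 = 479.8 MPa

479.8 MPa


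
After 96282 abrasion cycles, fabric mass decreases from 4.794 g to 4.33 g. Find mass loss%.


Formula: Mass loss% = ((m_before - m_after) / m_before) * 100
Step 1: Mass loss = 4.794 - 4.33 = 0.464 g
Step 2: Ratio = 0.464 / 4.794 = 0.0967877
Step 3: Mass loss% = 0.0967877 * 100 = 9.67877% ≈ 9.68%

9.68%


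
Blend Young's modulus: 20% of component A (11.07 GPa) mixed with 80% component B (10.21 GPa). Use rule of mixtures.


Formula: Blend property = (fraction_A * property_A) + (fraction_B * property_B)
Step 1: Contribution A = 20/100 * 11.07 GPa = 2.214 GPa
Step 2: Contribution B = 80/100 * 10.21 GPa = 8.168 GPa
Step 3: Blend Young's modulus = 2.214 + 8.168 = 10.382 GPa

10.382 GPa


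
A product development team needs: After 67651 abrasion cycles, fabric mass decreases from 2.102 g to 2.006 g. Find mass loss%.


Formula: Mass loss% = ((m_before - m_after) / m_before) * 100
Step 1: Mass loss = 2.102 - 2.006 = 0.096 g
Step 2: Ratio = 0.096 / 2.102 = 0.0456708
Step 3: Mass loss% = 0.0456708 * 100 = 4.56708% ≈ 4.57%

4.57%


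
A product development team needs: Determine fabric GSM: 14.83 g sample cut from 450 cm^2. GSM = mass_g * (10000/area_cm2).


Formula: GSM = mass_g / area_m2
Step 1: Convert area: 450 cm^2 = 450 / 10000 = 0.045 m^2
Step 2: GSM = 14.83 g / 0.045 m^2 = 329.6 g/m^2

329.6 g/m^2


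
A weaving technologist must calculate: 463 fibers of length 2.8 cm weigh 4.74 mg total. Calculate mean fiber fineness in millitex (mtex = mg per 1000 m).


Formula: fineness (mtex) = mass (mg) / total length (km) = (mass_mg / total_length_m) * 1000
Step 1: Convert fiber length: 2.8 cm = 0.028 m
Step 2: Total fiber length = 463 * 0.028 = 12.964 m
Step 3: Linear density = 4.74 mg / 12.964 m = 0.3656 mg/m
Step 4: fineness = 0.3656 * 1000 = 365.6 mtex

365.6 mtex


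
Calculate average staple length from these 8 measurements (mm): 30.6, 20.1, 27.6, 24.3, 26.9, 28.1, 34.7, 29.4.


Formula: Mean = sum of lengths / count
Sum = 30.6 + 20.1 + 27.6 + 24.3 + 26.9 + 28.1 + 34.7 + 29.4
Sum = 221.7 mm
Mean = 221.7 / 8 = 27.71 mm

27.71 mm


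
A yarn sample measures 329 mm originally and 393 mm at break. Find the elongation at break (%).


Formula: Elongation (%) = ((L_break - L0) / L0) * 100
Step 1: Extension = 393 - 329 = 64 mm
Step 2: Elongation = (64 / 329) * 100
Step 3: Elongation = 0.194529 * 100 = 19.4529% ≈ 19.5%

19.5%


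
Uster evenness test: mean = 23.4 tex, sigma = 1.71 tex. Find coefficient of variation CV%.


Formula: CV% = (standard deviation / mean) * 100
Step 1: Ratio = 1.71 / 23.4 = 0.073077
Step 2: CV% = 0.073077 * 100 = 7.3077% ≈ 7.3%

7.3%


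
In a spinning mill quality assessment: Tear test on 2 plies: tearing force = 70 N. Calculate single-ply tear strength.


Formula: Per-ply strength = Total force / Number of plies
Per-ply = 70 N / 2
Per-ply = 35 N

35 N


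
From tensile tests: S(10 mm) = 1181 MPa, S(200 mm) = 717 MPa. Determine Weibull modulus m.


Formula: m = ln(L1/L2) / ln(S2/S1)
Step 1: ln(L1/L2) = ln(10/200) = -2.99573
Step 2: S2/S1 = 717/1181 = 0.60711
Step 3: ln(S2/S1) = ln(0.60711) = -0.49905
Step 4: m = -2.99573 / -0.49905 = 6.00

6.00 (Weibull m)


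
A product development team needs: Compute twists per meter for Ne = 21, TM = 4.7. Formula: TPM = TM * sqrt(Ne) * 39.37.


Formula: TPM = TM * sqrt(Ne) * 39.37
Step 1: sqrt(Ne) = sqrt(21) = 4.5826
Step 2: TM * sqrt(Ne) = 4.7 * 4.5826 = 21.5382
Step 3: TPM = 21.5382 * 39.37 = 848 twists/m

848 twists/m


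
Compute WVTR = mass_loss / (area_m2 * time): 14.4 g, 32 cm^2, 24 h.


Formula: WVTR = mass_loss / (area * time)
Step 1: Convert area: 32 cm^2 = 0.0032 m^2
Step 2: WVTR = 14.4 g / (0.0032 m^2 * 24 h)
Step 3: WVTR = 14.4 / 0.0768 = 187.5 g/m^2/h

187.5 g/m^2/h


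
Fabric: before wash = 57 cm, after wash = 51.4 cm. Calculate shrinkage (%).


Formula: Shrinkage% = ((L_before - L_after) / L_before) * 100
Step 1: Shrinkage = 57 - 51.4 = 5.6 cm
Step 2: Shrinkage% = (5.6 / 57) * 100
Step 3: Shrinkage% = 0.098246 * 100 = 9.8246% ≈ 9.8%

9.8%


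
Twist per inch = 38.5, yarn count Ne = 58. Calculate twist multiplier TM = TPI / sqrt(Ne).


Formula: TM = TPI / sqrt(Ne)
Step 1: sqrt(Ne) = sqrt(58) = 7.6158
Step 2: TM = 38.5 / 7.6158 = 5.06

5.06 TM


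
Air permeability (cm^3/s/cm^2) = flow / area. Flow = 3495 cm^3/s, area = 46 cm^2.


Formula: Air Permeability = Airflow / Test Area
AP = 3495 cm^3/s / 46 cm^2
AP = 76.0 cm^3/s/cm^2

76.0 cm^3/s/cm^2


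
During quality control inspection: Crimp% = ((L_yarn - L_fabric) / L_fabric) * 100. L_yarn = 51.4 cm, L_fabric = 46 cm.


Formula: Crimp% = ((L_yarn - L_fabric) / L_fabric) * 100
Step 1: Extension = 51.4 - 46 = 5.4 cm
Step 2: Crimp% = (5.4 / 46) * 100
Step 3: Crimp% = 0.117391 * 100 = 11.7391% ≈ 11.7%

11.7%


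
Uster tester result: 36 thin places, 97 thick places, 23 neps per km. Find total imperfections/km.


Formula: Total = thin places + thick places + neps
Total = 36 + 97 + 23
Total = 156 imperfections/km

156 imperfections/km


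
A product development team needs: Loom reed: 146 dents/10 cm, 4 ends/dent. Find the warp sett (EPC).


Formula: EPC = (dents per 10 cm * ends per dent) / 10
Step 1: Total ends per 10 cm = 146 * 4 = 584
Step 2: EPC = 584 / 10 = 58.4 ends/cm

58.4 ends/cm


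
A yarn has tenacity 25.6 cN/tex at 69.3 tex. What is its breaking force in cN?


Formula: Breaking force = Tenacity * Linear density
F = 25.6 cN/tex * 69.3 tex
F = 1774.08 cN

1774.08 cN


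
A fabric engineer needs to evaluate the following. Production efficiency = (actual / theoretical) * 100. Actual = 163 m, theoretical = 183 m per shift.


Formula: Efficiency% = (Actual output / Theoretical output) * 100
Efficiency% = (163 / 183) * 100
Efficiency% = 0.89071 * 100 = 89.071% ≈ 89.1%

89.1%


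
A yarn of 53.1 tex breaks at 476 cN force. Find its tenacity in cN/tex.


Formula: Tenacity = Breaking force / Linear density
Tenacity = 476 cN / 53.1 tex
Tenacity = 8.96 cN/tex

8.96 cN/tex


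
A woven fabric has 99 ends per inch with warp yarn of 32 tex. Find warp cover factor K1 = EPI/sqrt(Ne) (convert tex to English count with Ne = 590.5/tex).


Formula: K1 = EPI / sqrt(Ne), with Ne = 590.5 / tex_warp
Step 1: Ne = 590.5 / 32 = 18.453
Step 2: sqrt(Ne) = sqrt(18.453) = 4.2957
Step 3: K1 = 99 / 4.2957 = 23.0

23.0


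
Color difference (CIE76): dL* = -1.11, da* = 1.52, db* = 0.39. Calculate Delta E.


Formula: Delta E = sqrt(dL*^2 + da*^2 + db*^2)
Step 1: dL*^2 = (-1.11)^2 = 1.2321
Step 2: da*^2 = 1.52^2 = 2.3104
Step 3: db*^2 = 0.39^2 = 0.1521
Step 4: Sum = 1.2321 + 2.3104 + 0.1521 = 3.6946
Step 5: Delta E = sqrt(3.6946) = 1.92

1.92 Delta E


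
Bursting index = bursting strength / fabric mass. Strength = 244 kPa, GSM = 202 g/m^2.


Formula: Bursting Index = Bursting Strength / Fabric GSM
BI = 244 kPa / 202 g/m^2
BI = 1.208 kPa/(g/m^2)

1.208 kPa/(g/m^2)


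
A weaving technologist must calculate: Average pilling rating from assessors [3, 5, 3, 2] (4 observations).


Formula: Mean = sum / count
Sum = 3 + 5 + 3 + 2 = 13
Mean = 13 / 4 = 3.3

3.3


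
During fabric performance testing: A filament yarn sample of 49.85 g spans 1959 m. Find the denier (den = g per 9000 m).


Formula: den = (mass_g / length_m) * 9000
Substituting: den = (49.85 / 1959) * 9000
Intermediate: 49.85 / 1959 = 0.02544666 g/m
den = 0.02544666 * 9000 = 229.0 denier

229.0 denier


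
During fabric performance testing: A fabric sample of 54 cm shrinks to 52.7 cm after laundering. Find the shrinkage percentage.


Formula: Shrinkage% = ((L_before - L_after) / L_before) * 100
Step 1: Shrinkage = 54 - 52.7 = 1.3 cm
Step 2: Shrinkage% = (1.3 / 54) * 100
Step 3: Shrinkage% = 0.024074 * 100 = 2.4074% ≈ 2.4%

2.4%


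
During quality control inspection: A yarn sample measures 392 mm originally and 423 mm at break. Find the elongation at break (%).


Formula: Elongation (%) = ((L_break - L0) / L0) * 100
Step 1: Extension = 423 - 392 = 31 mm
Step 2: Elongation = (31 / 392) * 100
Step 3: Elongation = 0.079082 * 100 = 7.9082% ≈ 7.9%

7.9%


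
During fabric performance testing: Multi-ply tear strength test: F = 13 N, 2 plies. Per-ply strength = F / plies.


Formula: Per-ply strength = Total force / Number of plies
Per-ply = 13 N / 2
Per-ply = 6.5 N

6.5 N


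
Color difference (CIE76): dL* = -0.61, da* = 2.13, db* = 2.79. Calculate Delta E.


Formula: Delta E = sqrt(dL*^2 + da*^2 + db*^2)
Step 1: dL*^2 = (-0.61)^2 = 0.3721
Step 2: da*^2 = 2.13^2 = 4.5369
Step 3: db*^2 = 2.79^2 = 7.7841
Step 4: Sum = 0.3721 + 4.5369 + 7.7841 = 12.6931
Step 5: Delta E = sqrt(12.6931) = 3.56

3.56 Delta E


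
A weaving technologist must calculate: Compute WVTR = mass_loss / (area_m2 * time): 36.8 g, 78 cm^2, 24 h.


Formula: WVTR = mass_loss / (area * time)
Step 1: Convert area: 78 cm^2 = 0.0078 m^2
Step 2: WVTR = 36.8 g / (0.0078 m^2 * 24 h)
Step 3: WVTR = 36.8 / 0.1872 = 196.6 g/m^2/h

196.6 g/m^2/h


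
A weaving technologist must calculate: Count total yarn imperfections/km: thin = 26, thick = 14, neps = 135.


Formula: Total = thin places + thick places + neps
Total = 26 + 14 + 135
Total = 175 imperfections/km

175 imperfections/km


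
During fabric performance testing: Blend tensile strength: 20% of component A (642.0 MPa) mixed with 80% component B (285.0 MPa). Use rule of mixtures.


Formula: Blend property = (fraction_A * property_A) + (fraction_B * property_B)
Step 1: Contribution A = 20/100 * 642.0 MPa = 128.4 MPa
Step 2: Contribution B = 80/100 * 285.0 MPa = 228.0 MPa
Step 3: Blend tensile strength = 128.4 + 228.0 = 356.4 MPa

356.4 MPa


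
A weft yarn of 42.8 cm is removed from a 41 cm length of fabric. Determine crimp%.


Formula: Crimp% = ((L_yarn - L_fabric) / L_fabric) * 100
Step 1: Extension = 42.8 - 41 = 1.8 cm
Step 2: Crimp% = (1.8 / 41) * 100
Step 3: Crimp% = 0.043902 * 100 = 4.3902% ≈ 4.4%

4.4%
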